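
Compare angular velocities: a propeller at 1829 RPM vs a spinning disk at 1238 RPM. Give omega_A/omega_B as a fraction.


Given: RPM_A = 1829, RPM_B = 1238
omega = 2*pi*RPM/60, so omega_A/omega_B = RPM_A / RPM_B
omega_A/omega_B = 1829 / 1238
omega_A/omega_B = 1829/1238

1829/1238


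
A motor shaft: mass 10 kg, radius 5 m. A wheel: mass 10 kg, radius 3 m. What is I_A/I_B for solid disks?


Given: M1=10 kg, R1=5 m, M2=10 kg, R2=3 m
For a disk: I = (1/2)*M*R^2, so I_A/I_B = (M1*R1^2)/(M2*R2^2)
M1*R1^2 = 10*25 = 250
M2*R2^2 = 10*9 = 90
I_A/I_B = 250/90 = 25/9

25/9


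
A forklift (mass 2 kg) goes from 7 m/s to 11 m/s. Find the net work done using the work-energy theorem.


Given: m = 2 kg, v0 = 7 m/s, v = 11 m/s
Using W = (1/2)*m*(v^2 - v0^2)
v^2 = 11^2 = 121
v0^2 = 7^2 = 49
v^2 - v0^2 = 121 - 49 = 72
W = (1/2)*2*72 = 72 J

72 J


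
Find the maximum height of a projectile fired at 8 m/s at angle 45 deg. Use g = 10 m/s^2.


Given: v0 = 8 m/s, theta = 45 deg, g = 10 m/s^2
sin^2(45) = 1/2
Using H = v0^2 * sin^2(theta) / (2*g)
H = 8^2 * 1/2 / (2*10)
H = 64 * 1/2 / 20
H = 32 / 20
H = 8/5 m

8/5 m


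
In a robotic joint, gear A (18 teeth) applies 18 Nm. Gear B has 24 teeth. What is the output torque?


Given: N1 = 18, N2 = 24, T1 = 18 Nm
Using T2/T1 = N2/N1
T2 = T1 * N2 / N1
T2 = 18 * 24 / 18
T2 = 432 / 18
T2 = 24 Nm

24 Nm


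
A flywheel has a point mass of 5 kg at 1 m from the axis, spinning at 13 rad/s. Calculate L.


Given: m = 5 kg, r = 1 m, omega = 13 rad/s
For a point mass: I = m*r^2
I = 5*1^2 = 5*1 = 5
L = I*omega = 5*13
L = 65 kg*m^2/s

65 kg*m^2/s


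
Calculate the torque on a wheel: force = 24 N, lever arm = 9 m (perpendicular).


Given: F = 24 N, r = 9 m, angle = 90 deg (perpendicular)
Using tau = F * r * sin(90)
sin(90) = 1
tau = 24 * 9 * 1
tau = 216 Nm

216 Nm


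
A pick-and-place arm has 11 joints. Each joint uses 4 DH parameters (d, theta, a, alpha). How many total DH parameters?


Given: 11 joints, 4 DH parameters per joint (d, theta, a, alpha)
Total DH parameters = number_of_joints * 4
Total = 11 * 4
Total = 44

44


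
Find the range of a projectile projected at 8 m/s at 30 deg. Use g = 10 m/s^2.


Given: v0 = 8 m/s, theta = 30 deg, g = 10 m/s^2
sin(2*30) = sin(60) = sqrt(3)/2
Using R = v0^2 * sin(2*theta) / g
R = 8^2 * (sqrt(3)/2) / 10
R = 64 * sqrt(3) / 20
R = 16/5*sqrt(3) m

16/5*sqrt(3) m


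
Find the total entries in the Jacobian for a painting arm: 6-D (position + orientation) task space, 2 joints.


Given: task space dimension = 6, joints = 2
Jacobian is a 6 x 2 matrix
Total entries = rows * columns
Total = 6 * 2
Total = 12

12


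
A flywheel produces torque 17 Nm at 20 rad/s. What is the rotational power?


Given: tau = 17 Nm, omega = 20 rad/s
Using P = tau * omega
P = 17 * 20
P = 340 W

340 W


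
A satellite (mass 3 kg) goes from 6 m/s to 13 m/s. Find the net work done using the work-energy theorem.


Given: m = 3 kg, v0 = 6 m/s, v = 13 m/s
Using W = (1/2)*m*(v^2 - v0^2)
v^2 = 13^2 = 169
v0^2 = 6^2 = 36
v^2 - v0^2 = 169 - 36 = 133
W = (1/2)*3*133 = 399/2 J

399/2 J


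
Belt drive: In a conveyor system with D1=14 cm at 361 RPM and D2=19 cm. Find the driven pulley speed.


Given: D1 = 14 cm, w1 = 361 RPM, D2 = 19 cm
Using D1*w1 = D2*w2
w2 = D1*w1 / D2
w2 = 14*361 / 19
w2 = 5054 / 19
w2 = 266 RPM

266 RPM


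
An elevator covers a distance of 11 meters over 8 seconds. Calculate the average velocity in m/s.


Given: distance d = 11 m, time t = 8 s
Using v = d / t
v = 11 / 8
v = 11/8 m/s

11/8 m/s


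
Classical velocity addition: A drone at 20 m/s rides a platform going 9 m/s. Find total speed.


Given: object velocity = 20 m/s, platform velocity = 9 m/s (same direction)
Using classical velocity addition: v_total = v_object + v_platform
v_total = 20 + 9
v_total = 29 m/s

29 m/s


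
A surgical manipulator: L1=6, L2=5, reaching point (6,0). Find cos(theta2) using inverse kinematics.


Given: L1 = 6, L2 = 5, target (x, y) = (6, 0)
Using cos(theta2) = (x^2 + y^2 - L1^2 - L2^2) / (2*L1*L2)
x^2 + y^2 = 6^2 + 0 = 36
L1^2 + L2^2 = 36 + 25 = 61
Numerator = 36 - 61 = -25
Denominator = 2*6*5 = 60
cos(theta2) = -25/60 = -5/12

-5/12


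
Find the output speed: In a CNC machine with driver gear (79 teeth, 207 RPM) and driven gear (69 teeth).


Given: N1 = 79 teeth, w1 = 207 RPM, N2 = 69 teeth
Using N1*w1 = N2*w2
w2 = N1*w1 / N2
w2 = 79*207 / 69
w2 = 16353 / 69
w2 = 237 RPM

237 RPM


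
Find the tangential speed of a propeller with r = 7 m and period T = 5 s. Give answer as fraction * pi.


Given: radius r = 7 m, period T = 5 s
Using v = 2*pi*r / T
v = 2*pi*7 / 5
v = 14*pi / 5
v = 14/5*pi m/s

14/5*pi m/s


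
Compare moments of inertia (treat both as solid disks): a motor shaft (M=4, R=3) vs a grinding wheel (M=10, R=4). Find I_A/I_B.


Given: M1=4 kg, R1=3 m, M2=10 kg, R2=4 m
For a disk: I = (1/2)*M*R^2, so I_A/I_B = (M1*R1^2)/(M2*R2^2)
M1*R1^2 = 4*9 = 36
M2*R2^2 = 10*16 = 160
I_A/I_B = 36/160 = 9/40

9/40


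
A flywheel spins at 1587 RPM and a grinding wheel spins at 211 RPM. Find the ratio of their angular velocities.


Given: RPM_A = 1587, RPM_B = 211
omega = 2*pi*RPM/60, so omega_A/omega_B = RPM_A / RPM_B
omega_A/omega_B = 1587 / 211
omega_A/omega_B = 1587/211

1587/211


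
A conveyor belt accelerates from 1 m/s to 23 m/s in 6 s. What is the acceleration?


Given: initial velocity v0 = 1 m/s, final velocity v = 23 m/s, time t = 6 s
Using a = (v - v0) / t
a = (23 - 1) / 6
a = 22 / 6
a = 11/3 m/s^2

11/3 m/s^2


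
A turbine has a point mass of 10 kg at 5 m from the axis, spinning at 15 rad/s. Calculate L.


Given: m = 10 kg, r = 5 m, omega = 15 rad/s
For a point mass: I = m*r^2
I = 10*5^2 = 10*25 = 250
L = I*omega = 250*15
L = 3750 kg*m^2/s

3750 kg*m^2/s


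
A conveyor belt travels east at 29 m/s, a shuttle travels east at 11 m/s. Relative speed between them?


Given: v_A = 29 m/s east, v_B = 11 m/s east
Both move in the same direction; relative speed = |v_A - v_B|
|29 - 11| = |18|
= 18 m/s

18 m/s


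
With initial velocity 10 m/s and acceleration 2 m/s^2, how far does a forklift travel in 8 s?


Given: v0 = 10 m/s, a = 2 m/s^2, t = 8 s
Using s = v0*t + (1/2)*a*t^2
s = 10*8 + (1/2)*2*8^2
s = 80 + (1/2)*128
s = 80 + 64
s = 144

144 m


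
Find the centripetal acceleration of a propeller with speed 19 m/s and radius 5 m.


Given: v = 19 m/s, r = 5 m
Using a_c = v^2 / r
a_c = 19^2 / 5
a_c = 361 / 5
a_c = 361/5 m/s^2

361/5 m/s^2


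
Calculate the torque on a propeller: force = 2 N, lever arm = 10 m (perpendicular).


Given: F = 2 N, r = 10 m, angle = 90 deg (perpendicular)
Using tau = F * r * sin(90)
sin(90) = 1
tau = 2 * 10 * 1
tau = 20 Nm

20 Nm


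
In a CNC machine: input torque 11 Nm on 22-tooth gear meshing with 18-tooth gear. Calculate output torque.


Given: N1 = 22, N2 = 18, T1 = 11 Nm
Using T2/T1 = N2/N1
T2 = T1 * N2 / N1
T2 = 11 * 18 / 22
T2 = 198 / 22
T2 = 9 Nm

9 Nm


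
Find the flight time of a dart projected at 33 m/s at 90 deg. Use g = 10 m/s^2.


Given: v0 = 33 m/s, theta = 90 deg, g = 10 m/s^2
sin(90) = 1
Using T = 2*v0*sin(theta) / g
T = 2*33*1 / 10
T = 66 / 10
T = 33/5 s

33/5 s


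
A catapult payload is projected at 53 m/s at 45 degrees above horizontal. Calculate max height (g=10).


Given: v0 = 53 m/s, theta = 45 deg, g = 10 m/s^2
sin^2(45) = 1/2
Using H = v0^2 * sin^2(theta) / (2*g)
H = 53^2 * 1/2 / (2*10)
H = 2809 * 1/2 / 20
H = 2809/2 / 20
H = 2809/40 m

2809/40 m


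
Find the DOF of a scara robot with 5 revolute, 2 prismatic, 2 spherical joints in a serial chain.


Given: serial robot with 5 revolute, 2 prismatic, 2 spherical joints
DOF contribution per joint type: revolute=1, prismatic=1, spherical=3, fixed=0
DOF = 5*1 + 2*1 + 2*3
DOF = 13

13


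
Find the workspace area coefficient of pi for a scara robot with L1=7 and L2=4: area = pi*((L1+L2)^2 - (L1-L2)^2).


Given: L1 = 7, L2 = 4
(L1+L2)^2 = (11)^2 = 121
(L1-L2)^2 = (3)^2 = 9
Difference = 121 - 9 = 112
This equals 4*L1*L2 = 4*7*4 = 112
Workspace area = 112*pi

112


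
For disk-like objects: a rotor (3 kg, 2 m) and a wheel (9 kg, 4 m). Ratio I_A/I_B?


Given: M1=3 kg, R1=2 m, M2=9 kg, R2=4 m
For a disk: I = (1/2)*M*R^2, so I_A/I_B = (M1*R1^2)/(M2*R2^2)
M1*R1^2 = 3*4 = 12
M2*R2^2 = 9*16 = 144
I_A/I_B = 12/144 = 1/12

1/12


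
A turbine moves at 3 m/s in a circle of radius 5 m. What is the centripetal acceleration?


Given: v = 3 m/s, r = 5 m
Using a_c = v^2 / r
a_c = 3^2 / 5
a_c = 9 / 5
a_c = 9/5 m/s^2

9/5 m/s^2


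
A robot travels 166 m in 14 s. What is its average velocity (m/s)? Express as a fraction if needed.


Given: distance d = 166 m, time t = 14 s
Using v = d / t
v = 166 / 14
v = 83/7 m/s

83/7 m/s


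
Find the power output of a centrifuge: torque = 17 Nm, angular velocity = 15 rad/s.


Given: tau = 17 Nm, omega = 15 rad/s
Using P = tau * omega
P = 17 * 15
P = 255 W

255 W


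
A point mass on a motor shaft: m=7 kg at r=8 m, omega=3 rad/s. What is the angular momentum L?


Given: m = 7 kg, r = 8 m, omega = 3 rad/s
For a point mass: I = m*r^2
I = 7*8^2 = 7*64 = 448
L = I*omega = 448*3
L = 1344 kg*m^2/s

1344 kg*m^2/s


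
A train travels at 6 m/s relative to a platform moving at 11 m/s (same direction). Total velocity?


Given: object velocity = 6 m/s, platform velocity = 11 m/s (same direction)
Using classical velocity addition: v_total = v_object + v_platform
v_total = 6 + 11
v_total = 17 m/s

17 m/s


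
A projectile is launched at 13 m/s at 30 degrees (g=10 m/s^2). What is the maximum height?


Given: v0 = 13 m/s, theta = 30 deg, g = 10 m/s^2
sin^2(30) = 1/4
Using H = v0^2 * sin^2(theta) / (2*g)
H = 13^2 * 1/4 / (2*10)
H = 169 * 1/4 / 20
H = 169/4 / 20
H = 169/80 m

169/80 m


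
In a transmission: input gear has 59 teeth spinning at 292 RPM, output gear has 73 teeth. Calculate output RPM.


Given: N1 = 59 teeth, w1 = 292 RPM, N2 = 73 teeth
Using N1*w1 = N2*w2
w2 = N1*w1 / N2
w2 = 59*292 / 73
w2 = 17228 / 73
w2 = 236 RPM

236 RPM


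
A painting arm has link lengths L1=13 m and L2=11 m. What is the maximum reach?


Given: L1 = 13 m, L2 = 11 m
For a 2-link planar arm, max reach = L1 + L2 (fully extended)
Max reach = 13 + 11
Max reach = 24 m

24 m


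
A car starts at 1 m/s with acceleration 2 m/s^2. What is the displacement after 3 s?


Given: v0 = 1 m/s, a = 2 m/s^2, t = 3 s
Using s = v0*t + (1/2)*a*t^2
s = 1*3 + (1/2)*2*3^2
s = 3 + (1/2)*18
s = 3 + 9
s = 12

12 m


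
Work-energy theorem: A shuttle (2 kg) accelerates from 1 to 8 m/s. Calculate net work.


Given: m = 2 kg, v0 = 1 m/s, v = 8 m/s
Using W = (1/2)*m*(v^2 - v0^2)
v^2 = 8^2 = 64
v0^2 = 1^2 = 1
v^2 - v0^2 = 64 - 1 = 63
W = (1/2)*2*63 = 63 J

63 J


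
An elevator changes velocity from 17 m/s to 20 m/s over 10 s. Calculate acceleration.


Given: initial velocity v0 = 17 m/s, final velocity v = 20 m/s, time t = 10 s
Using a = (v - v0) / t
a = (20 - 17) / 10
a = 3 / 10
a = 3/10 m/s^2

3/10 m/s^2


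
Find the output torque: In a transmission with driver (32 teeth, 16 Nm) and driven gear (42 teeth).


Given: N1 = 32, N2 = 42, T1 = 16 Nm
Using T2/T1 = N2/N1
T2 = T1 * N2 / N1
T2 = 16 * 42 / 32
T2 = 672 / 32
T2 = 21 Nm

21 Nm


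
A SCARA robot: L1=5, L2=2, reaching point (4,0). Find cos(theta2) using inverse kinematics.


Given: L1 = 5, L2 = 2, target (x, y) = (4, 0)
Using cos(theta2) = (x^2 + y^2 - L1^2 - L2^2) / (2*L1*L2)
x^2 + y^2 = 4^2 + 0 = 16
L1^2 + L2^2 = 25 + 4 = 29
Numerator = 16 - 29 = -13
Denominator = 2*5*2 = 20
cos(theta2) = -13/20 = -13/20

-13/20


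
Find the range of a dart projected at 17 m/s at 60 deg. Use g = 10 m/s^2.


Given: v0 = 17 m/s, theta = 60 deg, g = 10 m/s^2
sin(2*60) = sin(120) = sqrt(3)/2
Using R = v0^2 * sin(2*theta) / g
R = 17^2 * (sqrt(3)/2) / 10
R = 289 * sqrt(3) / 20
R = 289/20*sqrt(3) m

289/20*sqrt(3) m


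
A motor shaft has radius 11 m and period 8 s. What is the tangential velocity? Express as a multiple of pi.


Given: radius r = 11 m, period T = 8 s
Using v = 2*pi*r / T
v = 2*pi*11 / 8
v = 22*pi / 8
v = 11/4*pi m/s

11/4*pi m/s


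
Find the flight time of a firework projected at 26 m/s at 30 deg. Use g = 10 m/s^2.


Given: v0 = 26 m/s, theta = 30 deg, g = 10 m/s^2
sin(30) = 1/2
Using T = 2*v0*sin(theta) / g
T = 2*26*1/2 / 10
T = 26 / 10
T = 13/5 s

13/5 s


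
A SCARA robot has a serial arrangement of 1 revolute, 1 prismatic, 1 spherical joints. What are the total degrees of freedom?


Given: serial robot with 1 revolute, 1 prismatic, 1 spherical joints
DOF contribution per joint type: revolute=1, prismatic=1, spherical=3, fixed=0
DOF = 1*1 + 1*1 + 1*3
DOF = 5

5


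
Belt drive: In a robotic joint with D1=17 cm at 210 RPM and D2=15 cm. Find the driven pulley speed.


Given: D1 = 17 cm, w1 = 210 RPM, D2 = 15 cm
Using D1*w1 = D2*w2
w2 = D1*w1 / D2
w2 = 17*210 / 15
w2 = 3570 / 15
w2 = 238 RPM

238 RPM


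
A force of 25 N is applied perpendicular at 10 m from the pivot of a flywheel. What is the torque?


Given: F = 25 N, r = 10 m, angle = 90 deg (perpendicular)
Using tau = F * r * sin(90)
sin(90) = 1
tau = 25 * 10 * 1
tau = 250 Nm

250 Nm


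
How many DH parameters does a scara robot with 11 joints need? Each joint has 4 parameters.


Given: 11 joints, 4 DH parameters per joint (d, theta, a, alpha)
Total DH parameters = number_of_joints * 4
Total = 11 * 4
Total = 44

44


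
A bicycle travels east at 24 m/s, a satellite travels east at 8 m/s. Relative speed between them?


Given: v_A = 24 m/s east, v_B = 8 m/s east
Both move in the same direction; relative speed = |v_A - v_B|
|24 - 8| = |16|
= 16 m/s

16 m/s


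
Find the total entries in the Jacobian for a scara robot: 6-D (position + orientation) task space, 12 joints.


Given: task space dimension = 6, joints = 12
Jacobian is a 6 x 12 matrix
Total entries = rows * columns
Total = 6 * 12
Total = 72

72


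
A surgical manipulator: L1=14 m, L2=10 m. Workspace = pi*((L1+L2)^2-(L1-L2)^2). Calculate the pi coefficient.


Given: L1 = 14, L2 = 10
(L1+L2)^2 = (24)^2 = 576
(L1-L2)^2 = (4)^2 = 16
Difference = 576 - 16 = 560
This equals 4*L1*L2 = 4*14*10 = 560
Workspace area = 560*pi

560


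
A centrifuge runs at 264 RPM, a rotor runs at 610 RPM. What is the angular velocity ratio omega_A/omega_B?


Given: RPM_A = 264, RPM_B = 610
omega = 2*pi*RPM/60, so omega_A/omega_B = RPM_A / RPM_B
omega_A/omega_B = 264 / 610
omega_A/omega_B = 132/305

132/305


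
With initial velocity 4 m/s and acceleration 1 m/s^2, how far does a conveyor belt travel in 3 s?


Given: v0 = 4 m/s, a = 1 m/s^2, t = 3 s
Using s = v0*t + (1/2)*a*t^2
s = 4*3 + (1/2)*1*3^2
s = 12 + (1/2)*9
s = 12 + 9/2
s = 33/2

33/2 m


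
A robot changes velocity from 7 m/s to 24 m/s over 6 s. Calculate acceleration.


Given: initial velocity v0 = 7 m/s, final velocity v = 24 m/s, time t = 6 s
Using a = (v - v0) / t
a = (24 - 7) / 6
a = 17 / 6
a = 17/6 m/s^2

17/6 m/s^2


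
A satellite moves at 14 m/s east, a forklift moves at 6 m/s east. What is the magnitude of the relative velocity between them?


Given: v_A = 14 m/s east, v_B = 6 m/s east
Both move in the same direction; relative speed = |v_A - v_B|
|14 - 6| = |8|
= 8 m/s

8 m/s


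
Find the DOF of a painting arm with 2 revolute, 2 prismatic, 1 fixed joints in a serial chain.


Given: serial robot with 2 revolute, 2 prismatic, 1 fixed joints
DOF contribution per joint type: revolute=1, prismatic=1, spherical=3, fixed=0
DOF = 2*1 + 2*1 + 1*0
DOF = 4

4


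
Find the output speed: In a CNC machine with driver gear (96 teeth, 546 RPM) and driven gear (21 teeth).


Given: N1 = 96 teeth, w1 = 546 RPM, N2 = 21 teeth
Using N1*w1 = N2*w2
w2 = N1*w1 / N2
w2 = 96*546 / 21
w2 = 52416 / 21
w2 = 2496 RPM

2496 RPM


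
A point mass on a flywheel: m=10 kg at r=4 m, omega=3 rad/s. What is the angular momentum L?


Given: m = 10 kg, r = 4 m, omega = 3 rad/s
For a point mass: I = m*r^2
I = 10*4^2 = 10*16 = 160
L = I*omega = 160*3
L = 480 kg*m^2/s

480 kg*m^2/s


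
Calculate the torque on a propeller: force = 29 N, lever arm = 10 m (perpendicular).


Given: F = 29 N, r = 10 m, angle = 90 deg (perpendicular)
Using tau = F * r * sin(90)
sin(90) = 1
tau = 29 * 10 * 1
tau = 290 Nm

290 Nm


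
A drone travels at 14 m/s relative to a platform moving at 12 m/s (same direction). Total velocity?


Given: object velocity = 14 m/s, platform velocity = 12 m/s (same direction)
Using classical velocity addition: v_total = v_object + v_platform
v_total = 14 + 12
v_total = 26 m/s

26 m/s


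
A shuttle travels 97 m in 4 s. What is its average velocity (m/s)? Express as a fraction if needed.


Given: distance d = 97 m, time t = 4 s
Using v = d / t
v = 97 / 4
v = 97/4 m/s

97/4 m/s


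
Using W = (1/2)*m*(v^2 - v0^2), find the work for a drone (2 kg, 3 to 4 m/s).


Given: m = 2 kg, v0 = 3 m/s, v = 4 m/s
Using W = (1/2)*m*(v^2 - v0^2)
v^2 = 4^2 = 16
v0^2 = 3^2 = 9
v^2 - v0^2 = 16 - 9 = 7
W = (1/2)*2*7 = 7 J

7 J


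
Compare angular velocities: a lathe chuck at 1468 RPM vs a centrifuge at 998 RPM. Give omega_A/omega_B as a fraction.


Given: RPM_A = 1468, RPM_B = 998
omega = 2*pi*RPM/60, so omega_A/omega_B = RPM_A / RPM_B
omega_A/omega_B = 1468 / 998
omega_A/omega_B = 734/499

734/499


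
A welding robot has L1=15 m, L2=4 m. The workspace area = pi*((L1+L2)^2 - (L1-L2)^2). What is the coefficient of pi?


Given: L1 = 15, L2 = 4
(L1+L2)^2 = (19)^2 = 361
(L1-L2)^2 = (11)^2 = 121
Difference = 361 - 121 = 240
This equals 4*L1*L2 = 4*15*4 = 240
Workspace area = 240*pi

240


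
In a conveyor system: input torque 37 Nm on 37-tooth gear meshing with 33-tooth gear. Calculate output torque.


Given: N1 = 37, N2 = 33, T1 = 37 Nm
Using T2/T1 = N2/N1
T2 = T1 * N2 / N1
T2 = 37 * 33 / 37
T2 = 1221 / 37
T2 = 33 Nm

33 Nm


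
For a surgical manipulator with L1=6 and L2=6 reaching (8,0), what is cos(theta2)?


Given: L1 = 6, L2 = 6, target (x, y) = (8, 0)
Using cos(theta2) = (x^2 + y^2 - L1^2 - L2^2) / (2*L1*L2)
x^2 + y^2 = 8^2 + 0 = 64
L1^2 + L2^2 = 36 + 36 = 72
Numerator = 64 - 72 = -8
Denominator = 2*6*6 = 72
cos(theta2) = -8/72 = -1/9

-1/9


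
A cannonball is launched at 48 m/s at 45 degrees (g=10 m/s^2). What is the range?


Given: v0 = 48 m/s, theta = 45 deg, g = 10 m/s^2
sin(2*45) = sin(90) = 1
Using R = v0^2 * sin(2*theta) / g
R = 48^2 * 1 / 10
R = 2304 / 10
R = 1152/5 m

1152/5 m


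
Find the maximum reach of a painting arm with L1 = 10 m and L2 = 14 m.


Given: L1 = 10 m, L2 = 14 m
For a 2-link planar arm, max reach = L1 + L2 (fully extended)
Max reach = 10 + 14
Max reach = 24 m

24 m


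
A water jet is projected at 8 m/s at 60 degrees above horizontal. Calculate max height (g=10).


Given: v0 = 8 m/s, theta = 60 deg, g = 10 m/s^2
sin^2(60) = 3/4
Using H = v0^2 * sin^2(theta) / (2*g)
H = 8^2 * 3/4 / (2*10)
H = 64 * 3/4 / 20
H = 48 / 20
H = 12/5 m

12/5 m


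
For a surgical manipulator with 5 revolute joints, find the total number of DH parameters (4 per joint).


Given: 5 joints, 4 DH parameters per joint (d, theta, a, alpha)
Total DH parameters = number_of_joints * 4
Total = 5 * 4
Total = 20

20


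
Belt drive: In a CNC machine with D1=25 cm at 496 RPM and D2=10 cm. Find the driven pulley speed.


Given: D1 = 25 cm, w1 = 496 RPM, D2 = 10 cm
Using D1*w1 = D2*w2
w2 = D1*w1 / D2
w2 = 25*496 / 10
w2 = 12400 / 10
w2 = 1240 RPM

1240 RPM


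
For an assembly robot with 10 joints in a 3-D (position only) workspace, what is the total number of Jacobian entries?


Given: task space dimension = 3, joints = 10
Jacobian is a 3 x 10 matrix
Total entries = rows * columns
Total = 3 * 10
Total = 30

30


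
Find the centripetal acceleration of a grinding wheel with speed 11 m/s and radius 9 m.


Given: v = 11 m/s, r = 9 m
Using a_c = v^2 / r
a_c = 11^2 / 9
a_c = 121 / 9
a_c = 121/9 m/s^2

121/9 m/s^2


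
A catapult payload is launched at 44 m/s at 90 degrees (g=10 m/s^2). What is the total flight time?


Given: v0 = 44 m/s, theta = 90 deg, g = 10 m/s^2
sin(90) = 1
Using T = 2*v0*sin(theta) / g
T = 2*44*1 / 10
T = 88 / 10
T = 44/5 s

44/5 s


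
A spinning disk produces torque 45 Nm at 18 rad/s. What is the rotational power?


Given: tau = 45 Nm, omega = 18 rad/s
Using P = tau * omega
P = 45 * 18
P = 810 W

810 W


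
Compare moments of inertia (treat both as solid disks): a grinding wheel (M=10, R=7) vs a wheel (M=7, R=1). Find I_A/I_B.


Given: M1=10 kg, R1=7 m, M2=7 kg, R2=1 m
For a disk: I = (1/2)*M*R^2, so I_A/I_B = (M1*R1^2)/(M2*R2^2)
M1*R1^2 = 10*49 = 490
M2*R2^2 = 7*1 = 7
I_A/I_B = 490/7 = 70

70


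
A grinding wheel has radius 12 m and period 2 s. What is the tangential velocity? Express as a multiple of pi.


Given: radius r = 12 m, period T = 2 s
Using v = 2*pi*r / T
v = 2*pi*12 / 2
v = 24*pi / 2
v = 12*pi m/s

12*pi m/s


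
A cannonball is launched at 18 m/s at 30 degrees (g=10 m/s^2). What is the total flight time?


Given: v0 = 18 m/s, theta = 30 deg, g = 10 m/s^2
sin(30) = 1/2
Using T = 2*v0*sin(theta) / g
T = 2*18*1/2 / 10
T = 18 / 10
T = 9/5 s

9/5 s


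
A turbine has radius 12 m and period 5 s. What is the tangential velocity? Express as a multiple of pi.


Given: radius r = 12 m, period T = 5 s
Using v = 2*pi*r / T
v = 2*pi*12 / 5
v = 24*pi / 5
v = 24/5*pi m/s

24/5*pi m/s


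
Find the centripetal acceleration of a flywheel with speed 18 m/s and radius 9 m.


Given: v = 18 m/s, r = 9 m
Using a_c = v^2 / r
a_c = 18^2 / 9
a_c = 324 / 9
a_c = 36 m/s^2

36 m/s^2


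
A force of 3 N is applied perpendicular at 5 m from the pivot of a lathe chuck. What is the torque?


Given: F = 3 N, r = 5 m, angle = 90 deg (perpendicular)
Using tau = F * r * sin(90)
sin(90) = 1
tau = 3 * 5 * 1
tau = 15 Nm

15 Nm


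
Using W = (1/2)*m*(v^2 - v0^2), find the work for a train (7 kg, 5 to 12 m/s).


Given: m = 7 kg, v0 = 5 m/s, v = 12 m/s
Using W = (1/2)*m*(v^2 - v0^2)
v^2 = 12^2 = 144
v0^2 = 5^2 = 25
v^2 - v0^2 = 144 - 25 = 119
W = (1/2)*7*119 = 833/2 J

833/2 J


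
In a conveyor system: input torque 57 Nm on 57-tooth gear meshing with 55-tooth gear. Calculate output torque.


Given: N1 = 57, N2 = 55, T1 = 57 Nm
Using T2/T1 = N2/N1
T2 = T1 * N2 / N1
T2 = 57 * 55 / 57
T2 = 3135 / 57
T2 = 55 Nm

55 Nm


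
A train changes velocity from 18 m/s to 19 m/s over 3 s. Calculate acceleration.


Given: initial velocity v0 = 18 m/s, final velocity v = 19 m/s, time t = 3 s
Using a = (v - v0) / t
a = (19 - 18) / 3
a = 1 / 3
a = 1/3 m/s^2

1/3 m/s^2


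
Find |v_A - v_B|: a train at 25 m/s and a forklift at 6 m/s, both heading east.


Given: v_A = 25 m/s east, v_B = 6 m/s east
Both move in the same direction; relative speed = |v_A - v_B|
|25 - 6| = |19|
= 19 m/s

19 m/s


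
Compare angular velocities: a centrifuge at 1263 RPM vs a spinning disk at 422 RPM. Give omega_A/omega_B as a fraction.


Given: RPM_A = 1263, RPM_B = 422
omega = 2*pi*RPM/60, so omega_A/omega_B = RPM_A / RPM_B
omega_A/omega_B = 1263 / 422
omega_A/omega_B = 1263/422

1263/422


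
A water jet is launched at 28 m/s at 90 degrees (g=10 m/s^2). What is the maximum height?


Given: v0 = 28 m/s, theta = 90 deg, g = 10 m/s^2
sin^2(90) = 1
Using H = v0^2 * sin^2(theta) / (2*g)
H = 28^2 * 1 / (2*10)
H = 784 * 1 / 20
H = 784 / 20
H = 196/5 m

196/5 m


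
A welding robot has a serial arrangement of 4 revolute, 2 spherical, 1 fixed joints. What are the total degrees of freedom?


Given: serial robot with 4 revolute, 2 spherical, 1 fixed joints
DOF contribution per joint type: revolute=1, prismatic=1, spherical=3, fixed=0
DOF = 4*1 + 2*3 + 1*0
DOF = 10

10


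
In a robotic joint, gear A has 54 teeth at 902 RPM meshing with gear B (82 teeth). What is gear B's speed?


Given: N1 = 54 teeth, w1 = 902 RPM, N2 = 82 teeth
Using N1*w1 = N2*w2
w2 = N1*w1 / N2
w2 = 54*902 / 82
w2 = 48708 / 82
w2 = 594 RPM

594 RPM


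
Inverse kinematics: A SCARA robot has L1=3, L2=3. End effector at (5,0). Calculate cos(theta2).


Given: L1 = 3, L2 = 3, target (x, y) = (5, 0)
Using cos(theta2) = (x^2 + y^2 - L1^2 - L2^2) / (2*L1*L2)
x^2 + y^2 = 5^2 + 0 = 25
L1^2 + L2^2 = 9 + 9 = 18
Numerator = 25 - 18 = 7
Denominator = 2*3*3 = 18
cos(theta2) = 7/18 = 7/18

7/18


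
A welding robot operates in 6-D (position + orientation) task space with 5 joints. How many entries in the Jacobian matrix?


Given: task space dimension = 6, joints = 5
Jacobian is a 6 x 5 matrix
Total entries = rows * columns
Total = 6 * 5
Total = 30

30


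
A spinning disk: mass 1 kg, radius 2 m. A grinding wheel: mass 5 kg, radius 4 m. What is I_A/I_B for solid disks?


Given: M1=1 kg, R1=2 m, M2=5 kg, R2=4 m
For a disk: I = (1/2)*M*R^2, so I_A/I_B = (M1*R1^2)/(M2*R2^2)
M1*R1^2 = 1*4 = 4
M2*R2^2 = 5*16 = 80
I_A/I_B = 4/80 = 1/20

1/20


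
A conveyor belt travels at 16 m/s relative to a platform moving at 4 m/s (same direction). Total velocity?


Given: object velocity = 16 m/s, platform velocity = 4 m/s (same direction)
Using classical velocity addition: v_total = v_object + v_platform
v_total = 16 + 4
v_total = 20 m/s

20 m/s


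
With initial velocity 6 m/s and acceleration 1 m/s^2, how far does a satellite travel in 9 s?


Given: v0 = 6 m/s, a = 1 m/s^2, t = 9 s
Using s = v0*t + (1/2)*a*t^2
s = 6*9 + (1/2)*1*9^2
s = 54 + (1/2)*81
s = 54 + 81/2
s = 189/2

189/2 m


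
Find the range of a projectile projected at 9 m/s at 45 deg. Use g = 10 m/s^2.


Given: v0 = 9 m/s, theta = 45 deg, g = 10 m/s^2
sin(2*45) = sin(90) = 1
Using R = v0^2 * sin(2*theta) / g
R = 9^2 * 1 / 10
R = 81 / 10
R = 81/10 m

81/10 m


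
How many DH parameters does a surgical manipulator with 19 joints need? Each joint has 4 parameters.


Given: 19 joints, 4 DH parameters per joint (d, theta, a, alpha)
Total DH parameters = number_of_joints * 4
Total = 19 * 4
Total = 76

76


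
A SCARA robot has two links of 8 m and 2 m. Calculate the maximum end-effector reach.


Given: L1 = 8 m, L2 = 2 m
For a 2-link planar arm, max reach = L1 + L2 (fully extended)
Max reach = 8 + 2
Max reach = 10 m

10 m


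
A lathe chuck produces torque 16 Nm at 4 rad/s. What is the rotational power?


Given: tau = 16 Nm, omega = 4 rad/s
Using P = tau * omega
P = 16 * 4
P = 64 W

64 W


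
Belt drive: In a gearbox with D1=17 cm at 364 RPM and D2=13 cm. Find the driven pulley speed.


Given: D1 = 17 cm, w1 = 364 RPM, D2 = 13 cm
Using D1*w1 = D2*w2
w2 = D1*w1 / D2
w2 = 17*364 / 13
w2 = 6188 / 13
w2 = 476 RPM

476 RPM


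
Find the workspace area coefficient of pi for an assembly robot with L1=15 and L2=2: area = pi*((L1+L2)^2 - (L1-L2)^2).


Given: L1 = 15, L2 = 2
(L1+L2)^2 = (17)^2 = 289
(L1-L2)^2 = (13)^2 = 169
Difference = 289 - 169 = 120
This equals 4*L1*L2 = 4*15*2 = 120
Workspace area = 120*pi

120


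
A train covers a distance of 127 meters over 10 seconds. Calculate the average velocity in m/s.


Given: distance d = 127 m, time t = 10 s
Using v = d / t
v = 127 / 10
v = 127/10 m/s

127/10 m/s


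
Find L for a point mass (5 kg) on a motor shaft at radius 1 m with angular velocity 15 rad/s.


Given: m = 5 kg, r = 1 m, omega = 15 rad/s
For a point mass: I = m*r^2
I = 5*1^2 = 5*1 = 5
L = I*omega = 5*15
L = 75 kg*m^2/s

75 kg*m^2/s


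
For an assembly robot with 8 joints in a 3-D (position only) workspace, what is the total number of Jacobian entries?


Given: task space dimension = 3, joints = 8
Jacobian is a 3 x 8 matrix
Total entries = rows * columns
Total = 3 * 8
Total = 24

24


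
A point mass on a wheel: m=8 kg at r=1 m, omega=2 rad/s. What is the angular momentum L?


Given: m = 8 kg, r = 1 m, omega = 2 rad/s
For a point mass: I = m*r^2
I = 8*1^2 = 8*1 = 8
L = I*omega = 8*2
L = 16 kg*m^2/s

16 kg*m^2/s


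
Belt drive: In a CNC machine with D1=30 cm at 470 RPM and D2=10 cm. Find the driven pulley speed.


Given: D1 = 30 cm, w1 = 470 RPM, D2 = 10 cm
Using D1*w1 = D2*w2
w2 = D1*w1 / D2
w2 = 30*470 / 10
w2 = 14100 / 10
w2 = 1410 RPM

1410 RPM


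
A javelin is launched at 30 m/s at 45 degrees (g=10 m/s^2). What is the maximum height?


Given: v0 = 30 m/s, theta = 45 deg, g = 10 m/s^2
sin^2(45) = 1/2
Using H = v0^2 * sin^2(theta) / (2*g)
H = 30^2 * 1/2 / (2*10)
H = 900 * 1/2 / 20
H = 450 / 20
H = 45/2 m

45/2 m


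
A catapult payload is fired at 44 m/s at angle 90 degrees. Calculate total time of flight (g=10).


Given: v0 = 44 m/s, theta = 90 deg, g = 10 m/s^2
sin(90) = 1
Using T = 2*v0*sin(theta) / g
T = 2*44*1 / 10
T = 88 / 10
T = 44/5 s

44/5 s


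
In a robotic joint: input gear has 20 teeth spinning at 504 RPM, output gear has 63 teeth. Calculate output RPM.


Given: N1 = 20 teeth, w1 = 504 RPM, N2 = 63 teeth
Using N1*w1 = N2*w2
w2 = N1*w1 / N2
w2 = 20*504 / 63
w2 = 10080 / 63
w2 = 160 RPM

160 RPM


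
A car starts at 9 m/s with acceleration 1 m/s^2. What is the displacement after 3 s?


Given: v0 = 9 m/s, a = 1 m/s^2, t = 3 s
Using s = v0*t + (1/2)*a*t^2
s = 9*3 + (1/2)*1*3^2
s = 27 + (1/2)*9
s = 27 + 9/2
s = 63/2

63/2 m


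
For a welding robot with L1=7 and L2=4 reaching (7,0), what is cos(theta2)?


Given: L1 = 7, L2 = 4, target (x, y) = (7, 0)
Using cos(theta2) = (x^2 + y^2 - L1^2 - L2^2) / (2*L1*L2)
x^2 + y^2 = 7^2 + 0 = 49
L1^2 + L2^2 = 49 + 16 = 65
Numerator = 49 - 65 = -16
Denominator = 2*7*4 = 56
cos(theta2) = -16/56 = -2/7

-2/7


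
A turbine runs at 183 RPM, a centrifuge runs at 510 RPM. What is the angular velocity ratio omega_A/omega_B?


Given: RPM_A = 183, RPM_B = 510
omega = 2*pi*RPM/60, so omega_A/omega_B = RPM_A / RPM_B
omega_A/omega_B = 183 / 510
omega_A/omega_B = 61/170

61/170


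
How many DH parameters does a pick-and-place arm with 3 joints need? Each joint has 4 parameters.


Given: 3 joints, 4 DH parameters per joint (d, theta, a, alpha)
Total DH parameters = number_of_joints * 4
Total = 3 * 4
Total = 12

12


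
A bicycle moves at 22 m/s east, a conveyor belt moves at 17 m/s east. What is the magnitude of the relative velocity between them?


Given: v_A = 22 m/s east, v_B = 17 m/s east
Both move in the same direction; relative speed = |v_A - v_B|
|22 - 17| = |5|
= 5 m/s

5 m/s


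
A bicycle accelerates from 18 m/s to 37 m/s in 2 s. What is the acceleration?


Given: initial velocity v0 = 18 m/s, final velocity v = 37 m/s, time t = 2 s
Using a = (v - v0) / t
a = (37 - 18) / 2
a = 19 / 2
a = 19/2 m/s^2

19/2 m/s^2


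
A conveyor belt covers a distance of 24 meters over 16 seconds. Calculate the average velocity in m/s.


Given: distance d = 24 m, time t = 16 s
Using v = d / t
v = 24 / 16
v = 3/2 m/s

3/2 m/s


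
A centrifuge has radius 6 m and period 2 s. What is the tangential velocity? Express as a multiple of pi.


Given: radius r = 6 m, period T = 2 s
Using v = 2*pi*r / T
v = 2*pi*6 / 2
v = 12*pi / 2
v = 6*pi m/s

6*pi m/s


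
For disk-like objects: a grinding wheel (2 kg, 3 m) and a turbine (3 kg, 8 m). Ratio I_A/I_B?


Given: M1=2 kg, R1=3 m, M2=3 kg, R2=8 m
For a disk: I = (1/2)*M*R^2, so I_A/I_B = (M1*R1^2)/(M2*R2^2)
M1*R1^2 = 2*9 = 18
M2*R2^2 = 3*64 = 192
I_A/I_B = 18/192 = 3/32

3/32


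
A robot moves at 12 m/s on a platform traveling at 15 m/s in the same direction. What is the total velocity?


Given: object velocity = 12 m/s, platform velocity = 15 m/s (same direction)
Using classical velocity addition: v_total = v_object + v_platform
v_total = 12 + 15
v_total = 27 m/s

27 m/s


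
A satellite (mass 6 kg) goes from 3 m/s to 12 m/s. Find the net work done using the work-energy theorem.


Given: m = 6 kg, v0 = 3 m/s, v = 12 m/s
Using W = (1/2)*m*(v^2 - v0^2)
v^2 = 12^2 = 144
v0^2 = 3^2 = 9
v^2 - v0^2 = 144 - 9 = 135
W = (1/2)*6*135 = 405 J

405 J


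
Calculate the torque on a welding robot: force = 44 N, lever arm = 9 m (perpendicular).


Given: F = 44 N, r = 9 m, angle = 90 deg (perpendicular)
Using tau = F * r * sin(90)
sin(90) = 1
tau = 44 * 9 * 1
tau = 396 Nm

396 Nm


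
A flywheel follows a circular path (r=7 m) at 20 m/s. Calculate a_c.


Given: v = 20 m/s, r = 7 m
Using a_c = v^2 / r
a_c = 20^2 / 7
a_c = 400 / 7
a_c = 400/7 m/s^2

400/7 m/s^2


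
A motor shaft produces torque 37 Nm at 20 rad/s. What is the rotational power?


Given: tau = 37 Nm, omega = 20 rad/s
Using P = tau * omega
P = 37 * 20
P = 740 W

740 W


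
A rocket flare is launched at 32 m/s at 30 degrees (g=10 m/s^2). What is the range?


Given: v0 = 32 m/s, theta = 30 deg, g = 10 m/s^2
sin(2*30) = sin(60) = sqrt(3)/2
Using R = v0^2 * sin(2*theta) / g
R = 32^2 * (sqrt(3)/2) / 10
R = 1024 * sqrt(3) / 20
R = 256/5*sqrt(3) m

256/5*sqrt(3) m


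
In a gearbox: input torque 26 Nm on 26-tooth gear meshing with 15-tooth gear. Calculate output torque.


Given: N1 = 26, N2 = 15, T1 = 26 Nm
Using T2/T1 = N2/N1
T2 = T1 * N2 / N1
T2 = 26 * 15 / 26
T2 = 390 / 26
T2 = 15 Nm

15 Nm


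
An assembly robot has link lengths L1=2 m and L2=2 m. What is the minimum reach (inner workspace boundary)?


Given: L1 = 2 m, L2 = 2 m
For a 2-link planar arm, min reach = |L1 - L2| (second link folded back)
Min reach = |2 - 2|
Min reach = 0 m

0 m


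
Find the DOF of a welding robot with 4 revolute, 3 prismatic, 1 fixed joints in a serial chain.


Given: serial robot with 4 revolute, 3 prismatic, 1 fixed joints
DOF contribution per joint type: revolute=1, prismatic=1, spherical=3, fixed=0
DOF = 4*1 + 3*1 + 1*0
DOF = 7

7


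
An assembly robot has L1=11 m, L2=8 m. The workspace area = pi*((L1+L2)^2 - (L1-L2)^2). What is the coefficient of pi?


Given: L1 = 11, L2 = 8
(L1+L2)^2 = (19)^2 = 361
(L1-L2)^2 = (3)^2 = 9
Difference = 361 - 9 = 352
This equals 4*L1*L2 = 4*11*8 = 352
Workspace area = 352*pi

352


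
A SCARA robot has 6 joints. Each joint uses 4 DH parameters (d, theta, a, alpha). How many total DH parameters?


Given: 6 joints, 4 DH parameters per joint (d, theta, a, alpha)
Total DH parameters = number_of_joints * 4
Total = 6 * 4
Total = 24

24


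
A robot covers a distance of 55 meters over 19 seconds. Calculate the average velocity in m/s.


Given: distance d = 55 m, time t = 19 s
Using v = d / t
v = 55 / 19
v = 55/19 m/s

55/19 m/s


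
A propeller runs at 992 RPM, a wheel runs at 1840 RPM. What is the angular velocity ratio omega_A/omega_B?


Given: RPM_A = 992, RPM_B = 1840
omega = 2*pi*RPM/60, so omega_A/omega_B = RPM_A / RPM_B
omega_A/omega_B = 992 / 1840
omega_A/omega_B = 62/115

62/115


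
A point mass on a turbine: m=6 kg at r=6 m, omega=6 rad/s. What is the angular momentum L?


Given: m = 6 kg, r = 6 m, omega = 6 rad/s
For a point mass: I = m*r^2
I = 6*6^2 = 6*36 = 216
L = I*omega = 216*6
L = 1296 kg*m^2/s

1296 kg*m^2/s


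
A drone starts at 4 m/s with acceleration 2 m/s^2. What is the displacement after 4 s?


Given: v0 = 4 m/s, a = 2 m/s^2, t = 4 s
Using s = v0*t + (1/2)*a*t^2
s = 4*4 + (1/2)*2*4^2
s = 16 + (1/2)*32
s = 16 + 16
s = 32

32 m


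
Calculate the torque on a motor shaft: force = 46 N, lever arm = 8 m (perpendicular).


Given: F = 46 N, r = 8 m, angle = 90 deg (perpendicular)
Using tau = F * r * sin(90)
sin(90) = 1
tau = 46 * 8 * 1
tau = 368 Nm

368 Nm


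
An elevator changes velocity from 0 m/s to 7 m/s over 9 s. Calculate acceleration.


Given: initial velocity v0 = 0 m/s, final velocity v = 7 m/s, time t = 9 s
Using a = (v - v0) / t
a = (7 - 0) / 9
a = 7 / 9
a = 7/9 m/s^2

7/9 m/s^2


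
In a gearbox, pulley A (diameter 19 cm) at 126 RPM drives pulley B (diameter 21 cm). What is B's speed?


Given: D1 = 19 cm, w1 = 126 RPM, D2 = 21 cm
Using D1*w1 = D2*w2
w2 = D1*w1 / D2
w2 = 19*126 / 21
w2 = 2394 / 21
w2 = 114 RPM

114 RPM


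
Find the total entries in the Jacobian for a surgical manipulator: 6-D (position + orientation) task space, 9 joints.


Given: task space dimension = 6, joints = 9
Jacobian is a 6 x 9 matrix
Total entries = rows * columns
Total = 6 * 9
Total = 54

54


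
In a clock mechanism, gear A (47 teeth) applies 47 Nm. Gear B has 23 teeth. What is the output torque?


Given: N1 = 47, N2 = 23, T1 = 47 Nm
Using T2/T1 = N2/N1
T2 = T1 * N2 / N1
T2 = 47 * 23 / 47
T2 = 1081 / 47
T2 = 23 Nm

23 Nm


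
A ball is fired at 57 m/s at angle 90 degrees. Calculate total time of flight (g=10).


Given: v0 = 57 m/s, theta = 90 deg, g = 10 m/s^2
sin(90) = 1
Using T = 2*v0*sin(theta) / g
T = 2*57*1 / 10
T = 114 / 10
T = 57/5 s

57/5 s


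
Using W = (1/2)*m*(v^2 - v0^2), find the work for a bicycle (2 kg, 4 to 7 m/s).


Given: m = 2 kg, v0 = 4 m/s, v = 7 m/s
Using W = (1/2)*m*(v^2 - v0^2)
v^2 = 7^2 = 49
v0^2 = 4^2 = 16
v^2 - v0^2 = 49 - 16 = 33
W = (1/2)*2*33 = 33 J

33 J


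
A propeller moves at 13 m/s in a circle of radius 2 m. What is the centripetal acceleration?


Given: v = 13 m/s, r = 2 m
Using a_c = v^2 / r
a_c = 13^2 / 2
a_c = 169 / 2
a_c = 169/2 m/s^2

169/2 m/s^2


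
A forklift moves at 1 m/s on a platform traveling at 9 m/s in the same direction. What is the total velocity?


Given: object velocity = 1 m/s, platform velocity = 9 m/s (same direction)
Using classical velocity addition: v_total = v_object + v_platform
v_total = 1 + 9
v_total = 10 m/s

10 m/s


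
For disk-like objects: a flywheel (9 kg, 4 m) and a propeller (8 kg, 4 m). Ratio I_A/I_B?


Given: M1=9 kg, R1=4 m, M2=8 kg, R2=4 m
For a disk: I = (1/2)*M*R^2, so I_A/I_B = (M1*R1^2)/(M2*R2^2)
M1*R1^2 = 9*16 = 144
M2*R2^2 = 8*16 = 128
I_A/I_B = 144/128 = 9/8

9/8


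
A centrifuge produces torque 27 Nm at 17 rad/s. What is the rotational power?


Given: tau = 27 Nm, omega = 17 rad/s
Using P = tau * omega
P = 27 * 17
P = 459 W

459 W


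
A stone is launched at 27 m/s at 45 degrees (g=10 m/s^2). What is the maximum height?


Given: v0 = 27 m/s, theta = 45 deg, g = 10 m/s^2
sin^2(45) = 1/2
Using H = v0^2 * sin^2(theta) / (2*g)
H = 27^2 * 1/2 / (2*10)
H = 729 * 1/2 / 20
H = 729/2 / 20
H = 729/40 m

729/40 m


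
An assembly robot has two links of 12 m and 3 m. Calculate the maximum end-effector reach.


Given: L1 = 12 m, L2 = 3 m
For a 2-link planar arm, max reach = L1 + L2 (fully extended)
Max reach = 12 + 3
Max reach = 15 m

15 m


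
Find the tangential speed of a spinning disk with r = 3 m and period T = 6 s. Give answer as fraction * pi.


Given: radius r = 3 m, period T = 6 s
Using v = 2*pi*r / T
v = 2*pi*3 / 6
v = 6*pi / 6
v = 1*pi m/s

1*pi m/s


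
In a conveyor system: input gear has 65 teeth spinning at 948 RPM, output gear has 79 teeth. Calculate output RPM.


Given: N1 = 65 teeth, w1 = 948 RPM, N2 = 79 teeth
Using N1*w1 = N2*w2
w2 = N1*w1 / N2
w2 = 65*948 / 79
w2 = 61620 / 79
w2 = 780 RPM

780 RPM


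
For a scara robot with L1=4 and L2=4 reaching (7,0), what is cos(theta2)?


Given: L1 = 4, L2 = 4, target (x, y) = (7, 0)
Using cos(theta2) = (x^2 + y^2 - L1^2 - L2^2) / (2*L1*L2)
x^2 + y^2 = 7^2 + 0 = 49
L1^2 + L2^2 = 16 + 16 = 32
Numerator = 49 - 32 = 17
Denominator = 2*4*4 = 32
cos(theta2) = 17/32 = 17/32

17/32


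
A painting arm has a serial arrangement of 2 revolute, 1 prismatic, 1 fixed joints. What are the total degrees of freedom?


Given: serial robot with 2 revolute, 1 prismatic, 1 fixed joints
DOF contribution per joint type: revolute=1, prismatic=1, spherical=3, fixed=0
DOF = 2*1 + 1*1 + 1*0
DOF = 3

3


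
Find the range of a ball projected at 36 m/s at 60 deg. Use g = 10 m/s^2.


Given: v0 = 36 m/s, theta = 60 deg, g = 10 m/s^2
sin(2*60) = sin(120) = sqrt(3)/2
Using R = v0^2 * sin(2*theta) / g
R = 36^2 * (sqrt(3)/2) / 10
R = 1296 * sqrt(3) / 20
R = 324/5*sqrt(3) m

324/5*sqrt(3) m


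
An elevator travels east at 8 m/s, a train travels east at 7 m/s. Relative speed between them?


Given: v_A = 8 m/s east, v_B = 7 m/s east
Both move in the same direction; relative speed = |v_A - v_B|
|8 - 7| = |1|
= 1 m/s

1 m/s
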